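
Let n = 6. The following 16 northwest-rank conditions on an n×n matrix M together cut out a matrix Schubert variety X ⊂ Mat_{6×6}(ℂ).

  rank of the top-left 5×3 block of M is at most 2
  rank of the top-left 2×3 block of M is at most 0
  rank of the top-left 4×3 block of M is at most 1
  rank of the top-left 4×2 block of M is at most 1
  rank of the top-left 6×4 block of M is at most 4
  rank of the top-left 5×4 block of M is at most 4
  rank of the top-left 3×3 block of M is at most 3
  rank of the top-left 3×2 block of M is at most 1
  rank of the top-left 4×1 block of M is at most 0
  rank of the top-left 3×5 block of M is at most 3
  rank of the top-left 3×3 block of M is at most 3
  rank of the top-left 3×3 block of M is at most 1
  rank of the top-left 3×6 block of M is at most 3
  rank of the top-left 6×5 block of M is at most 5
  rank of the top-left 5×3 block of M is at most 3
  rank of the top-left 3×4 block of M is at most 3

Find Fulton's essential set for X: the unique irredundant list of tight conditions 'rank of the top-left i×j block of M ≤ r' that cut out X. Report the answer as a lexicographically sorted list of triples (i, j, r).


Reconstructing r_w from the 16 given conditions:

  R[1]: 0, 0, 0, 1, 1, 1
  R[2]: 0, 0, 0, 1, 2, 2
  R[3]: 0, 1, 1, 2, 3, 3
  R[4]: 0, 1, 1, 2, 3, 4
  R[5]: 1, 2, 2, 3, 4, 5
  R[6]: 1, 2, 3, 4, 5, 6

the unique w with this rank table is (4, 5, 2, 6, 1, 3).

3 SE-corners of the 9-cell Rothe diagram give Ess(w):

[(2, 3, 0), (4, 1, 0), (4, 3, 1)]


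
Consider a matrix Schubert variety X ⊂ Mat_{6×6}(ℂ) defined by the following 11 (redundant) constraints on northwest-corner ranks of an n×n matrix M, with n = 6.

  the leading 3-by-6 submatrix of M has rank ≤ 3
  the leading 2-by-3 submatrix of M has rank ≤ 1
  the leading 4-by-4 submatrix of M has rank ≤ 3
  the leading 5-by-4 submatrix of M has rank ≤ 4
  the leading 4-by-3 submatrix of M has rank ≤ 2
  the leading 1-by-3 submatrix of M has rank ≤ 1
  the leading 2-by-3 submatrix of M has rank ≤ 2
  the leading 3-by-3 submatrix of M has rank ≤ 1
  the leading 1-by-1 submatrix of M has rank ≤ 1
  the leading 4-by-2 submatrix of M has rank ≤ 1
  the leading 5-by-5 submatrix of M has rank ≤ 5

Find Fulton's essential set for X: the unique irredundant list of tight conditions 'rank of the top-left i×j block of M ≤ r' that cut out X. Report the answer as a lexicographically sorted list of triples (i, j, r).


Computing R[i][j] = min implied NW-rank bound (n=6, 11 conditions):

  R[1]: 1 | 1 | 1 | 1 | 1 | 1
  R[2]: 1 | 1 | 1 | 2 | 2 | 2
  R[3]: 1 | 1 | 1 | 2 | 3 | 3
  R[4]: 1 | 1 | 2 | 3 | 4 | 4
  R[5]: 1 | 2 | 3 | 4 | 5 | 5
  R[6]: 1 | 2 | 3 | 4 | 5 | 6

the unique w with this rank table is (1, 4, 5, 3, 2, 6).

ℓ(w)=5; the 2 essential cells (i,j,r):

[(3, 3, 1), (4, 2, 1)]


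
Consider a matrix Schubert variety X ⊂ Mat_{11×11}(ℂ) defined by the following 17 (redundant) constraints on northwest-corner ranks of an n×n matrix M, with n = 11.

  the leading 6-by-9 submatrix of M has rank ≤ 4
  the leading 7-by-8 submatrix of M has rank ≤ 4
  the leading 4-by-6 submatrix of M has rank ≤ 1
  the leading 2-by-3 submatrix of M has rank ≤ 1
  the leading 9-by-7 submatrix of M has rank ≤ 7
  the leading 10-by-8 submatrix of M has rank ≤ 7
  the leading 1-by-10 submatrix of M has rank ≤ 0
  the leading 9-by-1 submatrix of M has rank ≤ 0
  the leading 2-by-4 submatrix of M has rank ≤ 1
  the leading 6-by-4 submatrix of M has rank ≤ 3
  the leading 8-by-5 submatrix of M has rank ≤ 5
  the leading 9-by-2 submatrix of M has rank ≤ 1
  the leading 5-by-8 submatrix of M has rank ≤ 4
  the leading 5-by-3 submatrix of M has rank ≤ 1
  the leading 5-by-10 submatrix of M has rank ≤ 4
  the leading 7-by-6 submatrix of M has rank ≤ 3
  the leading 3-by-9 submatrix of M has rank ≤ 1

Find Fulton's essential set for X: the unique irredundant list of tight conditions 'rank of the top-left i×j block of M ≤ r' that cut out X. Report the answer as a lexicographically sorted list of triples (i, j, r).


The tightest implied rank at each (i,j), from the 17 conditions:

  R[1]: 0 | 0 | 0 | 0 | 0 | 0 | 0 | 0 | 0 | 0 | 1
  R[2]: 0 | 1 | 1 | 1 | 1 | 1 | 1 | 1 | 1 | 1 | 2
  R[3]: 0 | 1 | 1 | 1 | 1 | 1 | 1 | 1 | 1 | 2 | 3
  R[4]: 0 | 1 | 1 | 1 | 1 | 1 | 2 | 2 | 2 | 3 | 4
  R[5]: 0 | 1 | 1 | 2 | 2 | 2 | 3 | 3 | 3 | 4 | 5
  R[6]: 0 | 1 | 2 | 3 | 3 | 3 | 4 | 4 | 4 | 5 | 6
  R[7]: 0 | 1 | 2 | 3 | 3 | 3 | 4 | 4 | 5 | 6 | 7
  R[8]: 0 | 1 | 2 | 3 | 4 | 4 | 5 | 5 | 6 | 7 | 8
  R[9]: 0 | 1 | 2 | 3 | 4 | 5 | 6 | 6 | 7 | 8 | 9
  R[10]: 1 | 2 | 3 | 4 | 5 | 6 | 7 | 7 | 8 | 9 | 10
  R[11]: 1 | 2 | 3 | 4 | 5 | 6 | 7 | 8 | 9 | 10 | 11

so w = (11, 2, 10, 7, 4, 3, 9, 5, 6, 1, 8).

7 SE-corners of the 33-cell Rothe diagram give Ess(w):

[(1, 10, 0), (3, 9, 1), (4, 6, 1), (5, 3, 1), (7, 6, 3), (7, 8, 4), (9, 1, 0)]


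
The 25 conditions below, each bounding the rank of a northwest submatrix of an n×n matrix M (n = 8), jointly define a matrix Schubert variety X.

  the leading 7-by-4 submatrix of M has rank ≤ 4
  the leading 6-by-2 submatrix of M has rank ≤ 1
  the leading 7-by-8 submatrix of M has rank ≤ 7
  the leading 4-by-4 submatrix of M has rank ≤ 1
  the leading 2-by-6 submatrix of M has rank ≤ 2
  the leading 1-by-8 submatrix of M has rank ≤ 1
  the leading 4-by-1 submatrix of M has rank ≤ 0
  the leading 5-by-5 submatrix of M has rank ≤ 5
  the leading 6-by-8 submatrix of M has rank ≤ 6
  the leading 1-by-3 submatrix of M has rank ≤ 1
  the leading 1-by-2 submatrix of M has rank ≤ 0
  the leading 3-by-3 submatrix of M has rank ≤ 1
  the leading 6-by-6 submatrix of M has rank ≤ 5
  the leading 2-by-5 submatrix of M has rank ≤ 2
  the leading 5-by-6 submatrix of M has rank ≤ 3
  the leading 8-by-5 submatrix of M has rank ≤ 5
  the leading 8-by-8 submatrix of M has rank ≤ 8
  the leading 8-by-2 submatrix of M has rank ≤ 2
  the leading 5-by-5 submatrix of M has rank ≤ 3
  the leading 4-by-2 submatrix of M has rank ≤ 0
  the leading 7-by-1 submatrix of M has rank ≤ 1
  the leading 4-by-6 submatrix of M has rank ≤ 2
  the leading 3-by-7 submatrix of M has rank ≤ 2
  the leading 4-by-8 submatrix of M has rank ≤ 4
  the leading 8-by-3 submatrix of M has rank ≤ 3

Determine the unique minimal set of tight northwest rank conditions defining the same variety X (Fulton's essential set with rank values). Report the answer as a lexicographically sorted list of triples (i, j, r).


The tightest implied rank at each (i,j), from the 25 conditions:

  0, 0, 1, 1, 1, 1, 1, 1
  0, 0, 1, 1, 2, 2, 2, 2
  0, 0, 1, 1, 2, 2, 2, 3
  0, 0, 1, 1, 2, 2, 3, 4
  1, 1, 2, 2, 3, 3, 4, 5
  1, 1, 2, 3, 4, 4, 5, 6
  1, 2, 3, 4, 5, 5, 6, 7
  1, 2, 3, 4, 5, 6, 7, 8

giving w = (3, 5, 8, 7, 1, 4, 2, 6) via Δ²R.

D(w) has 15 cells with 5 SE-corners; essential set:

[(3, 7, 2), (4, 2, 0), (4, 4, 1), (4, 6, 2), (6, 2, 1)]


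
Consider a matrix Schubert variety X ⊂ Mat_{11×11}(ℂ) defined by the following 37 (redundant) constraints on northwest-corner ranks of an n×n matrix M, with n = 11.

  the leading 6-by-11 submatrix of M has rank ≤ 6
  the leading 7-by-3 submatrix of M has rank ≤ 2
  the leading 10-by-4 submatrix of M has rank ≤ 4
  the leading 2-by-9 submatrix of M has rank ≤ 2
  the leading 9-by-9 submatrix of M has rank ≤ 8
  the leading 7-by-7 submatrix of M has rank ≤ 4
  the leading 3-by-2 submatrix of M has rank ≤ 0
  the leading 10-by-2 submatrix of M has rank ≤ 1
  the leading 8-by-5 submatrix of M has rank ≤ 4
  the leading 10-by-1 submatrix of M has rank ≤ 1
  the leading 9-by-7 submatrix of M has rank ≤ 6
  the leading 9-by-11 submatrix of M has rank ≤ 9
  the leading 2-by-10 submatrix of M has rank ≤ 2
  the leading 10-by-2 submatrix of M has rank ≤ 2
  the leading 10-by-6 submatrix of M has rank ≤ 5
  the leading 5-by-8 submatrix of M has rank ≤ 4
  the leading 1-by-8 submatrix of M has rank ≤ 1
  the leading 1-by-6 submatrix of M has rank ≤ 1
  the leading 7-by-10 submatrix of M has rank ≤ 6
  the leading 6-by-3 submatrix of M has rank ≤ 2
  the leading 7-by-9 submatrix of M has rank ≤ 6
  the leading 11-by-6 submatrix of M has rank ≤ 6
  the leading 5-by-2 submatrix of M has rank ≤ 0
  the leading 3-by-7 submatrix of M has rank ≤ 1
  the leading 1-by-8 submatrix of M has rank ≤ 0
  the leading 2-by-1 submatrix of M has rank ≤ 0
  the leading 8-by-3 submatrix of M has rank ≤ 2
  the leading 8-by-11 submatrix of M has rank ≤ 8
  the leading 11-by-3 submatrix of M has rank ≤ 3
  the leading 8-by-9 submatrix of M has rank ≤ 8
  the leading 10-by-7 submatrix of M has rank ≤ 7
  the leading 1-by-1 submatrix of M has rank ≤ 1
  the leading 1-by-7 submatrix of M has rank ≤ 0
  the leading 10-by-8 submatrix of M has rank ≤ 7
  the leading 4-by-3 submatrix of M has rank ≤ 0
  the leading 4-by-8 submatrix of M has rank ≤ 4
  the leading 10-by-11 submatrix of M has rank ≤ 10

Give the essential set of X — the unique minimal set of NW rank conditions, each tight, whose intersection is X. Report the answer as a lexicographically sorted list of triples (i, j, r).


The tightest implied rank at each (i,j), from the 37 conditions:

  row 1: 0, 0, 0, 0, 0, 0, 0, 0, 1, 1, 1
  row 2: 0, 0, 0, 1, 1, 1, 1, 1, 2, 2, 2
  row 3: 0, 0, 0, 1, 1, 1, 1, 2, 3, 3, 3
  row 4: 0, 0, 0, 1, 2, 2, 2, 3, 4, 4, 4
  row 5: 0, 0, 1, 2, 3, 3, 3, 4, 5, 5, 5
  row 6: 1, 1, 2, 3, 4, 4, 4, 5, 6, 6, 6
  row 7: 1, 1, 2, 3, 4, 4, 4, 5, 6, 6, 7
  row 8: 1, 1, 2, 3, 4, 5, 5, 6, 7, 7, 8
  row 9: 1, 1, 2, 3, 4, 5, 6, 7, 8, 8, 9
  row 10: 1, 1, 2, 3, 4, 5, 6, 7, 8, 9, 10
  row 11: 1, 2, 3, 4, 5, 6, 7, 8, 9, 10, 11

reading off 1-entries of Δ²R: w = (9, 4, 8, 5, 3, 1, 11, 6, 7, 10, 2).

D(w) has 29 cells with 7 SE-corners; essential set:

[(1, 8, 0), (3, 7, 1), (4, 3, 0), (5, 2, 0), (7, 7, 4), (7, 10, 6), (10, 2, 1)]


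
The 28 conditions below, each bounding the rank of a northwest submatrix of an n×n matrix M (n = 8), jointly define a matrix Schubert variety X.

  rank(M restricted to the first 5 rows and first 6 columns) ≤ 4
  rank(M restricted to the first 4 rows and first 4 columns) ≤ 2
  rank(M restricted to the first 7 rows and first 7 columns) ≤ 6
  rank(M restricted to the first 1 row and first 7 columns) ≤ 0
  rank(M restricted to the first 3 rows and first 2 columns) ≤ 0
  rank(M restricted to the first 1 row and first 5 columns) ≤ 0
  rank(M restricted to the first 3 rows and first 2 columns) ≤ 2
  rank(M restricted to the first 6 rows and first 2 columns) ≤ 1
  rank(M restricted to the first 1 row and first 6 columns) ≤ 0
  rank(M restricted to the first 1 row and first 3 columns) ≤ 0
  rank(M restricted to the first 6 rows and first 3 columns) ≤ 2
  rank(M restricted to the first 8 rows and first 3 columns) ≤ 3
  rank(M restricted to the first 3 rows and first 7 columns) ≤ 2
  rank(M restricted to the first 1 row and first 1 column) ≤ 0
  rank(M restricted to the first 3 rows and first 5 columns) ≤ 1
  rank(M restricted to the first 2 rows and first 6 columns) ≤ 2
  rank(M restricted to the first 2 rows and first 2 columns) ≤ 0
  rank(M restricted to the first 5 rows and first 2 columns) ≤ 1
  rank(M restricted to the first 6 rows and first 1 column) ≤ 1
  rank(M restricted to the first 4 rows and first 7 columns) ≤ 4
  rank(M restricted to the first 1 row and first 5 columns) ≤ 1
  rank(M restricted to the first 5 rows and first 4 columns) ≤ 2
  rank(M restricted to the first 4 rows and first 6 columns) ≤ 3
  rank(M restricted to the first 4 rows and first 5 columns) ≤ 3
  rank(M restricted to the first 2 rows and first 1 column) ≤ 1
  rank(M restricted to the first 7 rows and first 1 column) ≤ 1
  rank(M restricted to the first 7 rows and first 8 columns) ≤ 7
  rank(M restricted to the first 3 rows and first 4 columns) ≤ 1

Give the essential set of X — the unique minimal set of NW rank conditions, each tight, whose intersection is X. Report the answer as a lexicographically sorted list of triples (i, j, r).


Computing R[i][j] = min implied NW-rank bound (n=8, 28 conditions):

  i=1: 0  0  0  0  0  0  0  1
  i=2: 0  0  1  1  1  1  1  2
  i=3: 0  0  1  1  1  2  2  3
  i=4: 1  1  2  2  2  3  3  4
  i=5: 1  1  2  2  3  4  4  5
  i=6: 1  1  2  3  4  5  5  6
  i=7: 1  2  3  4  5  6  6  7
  i=8: 1  2  3  4  5  6  7  8

reading off 1-entries of Δ²R: w = (8, 3, 6, 1, 5, 4, 2, 7).

Rothe diagram D(w) (16 cells), 5 SE-corners (essential conditions):

[(1, 7, 0), (3, 2, 0), (3, 5, 1), (5, 4, 2), (6, 2, 1)]


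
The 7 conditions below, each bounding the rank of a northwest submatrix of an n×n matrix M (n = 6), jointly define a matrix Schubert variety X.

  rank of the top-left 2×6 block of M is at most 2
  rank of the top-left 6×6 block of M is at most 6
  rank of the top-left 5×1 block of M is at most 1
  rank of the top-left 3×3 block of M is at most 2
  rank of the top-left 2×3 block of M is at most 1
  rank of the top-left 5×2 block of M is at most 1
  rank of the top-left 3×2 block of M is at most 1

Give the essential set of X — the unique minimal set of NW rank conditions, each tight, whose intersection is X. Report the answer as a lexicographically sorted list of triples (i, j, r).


Rank table r_w(6×6) implied by the 7 constraints:

  row 1: 1  1  1  1  1  1
  row 2: 1  1  1  2  2  2
  row 3: 1  1  2  3  3  3
  row 4: 1  1  2  3  4  4
  row 5: 1  1  2  3  4  5
  row 6: 1  2  3  4  5  6

the unique w with this rank table is (1, 4, 3, 5, 6, 2).

2 SE-corners of the 5-cell Rothe diagram give Ess(w):

[(2, 3, 1), (5, 2, 1)]


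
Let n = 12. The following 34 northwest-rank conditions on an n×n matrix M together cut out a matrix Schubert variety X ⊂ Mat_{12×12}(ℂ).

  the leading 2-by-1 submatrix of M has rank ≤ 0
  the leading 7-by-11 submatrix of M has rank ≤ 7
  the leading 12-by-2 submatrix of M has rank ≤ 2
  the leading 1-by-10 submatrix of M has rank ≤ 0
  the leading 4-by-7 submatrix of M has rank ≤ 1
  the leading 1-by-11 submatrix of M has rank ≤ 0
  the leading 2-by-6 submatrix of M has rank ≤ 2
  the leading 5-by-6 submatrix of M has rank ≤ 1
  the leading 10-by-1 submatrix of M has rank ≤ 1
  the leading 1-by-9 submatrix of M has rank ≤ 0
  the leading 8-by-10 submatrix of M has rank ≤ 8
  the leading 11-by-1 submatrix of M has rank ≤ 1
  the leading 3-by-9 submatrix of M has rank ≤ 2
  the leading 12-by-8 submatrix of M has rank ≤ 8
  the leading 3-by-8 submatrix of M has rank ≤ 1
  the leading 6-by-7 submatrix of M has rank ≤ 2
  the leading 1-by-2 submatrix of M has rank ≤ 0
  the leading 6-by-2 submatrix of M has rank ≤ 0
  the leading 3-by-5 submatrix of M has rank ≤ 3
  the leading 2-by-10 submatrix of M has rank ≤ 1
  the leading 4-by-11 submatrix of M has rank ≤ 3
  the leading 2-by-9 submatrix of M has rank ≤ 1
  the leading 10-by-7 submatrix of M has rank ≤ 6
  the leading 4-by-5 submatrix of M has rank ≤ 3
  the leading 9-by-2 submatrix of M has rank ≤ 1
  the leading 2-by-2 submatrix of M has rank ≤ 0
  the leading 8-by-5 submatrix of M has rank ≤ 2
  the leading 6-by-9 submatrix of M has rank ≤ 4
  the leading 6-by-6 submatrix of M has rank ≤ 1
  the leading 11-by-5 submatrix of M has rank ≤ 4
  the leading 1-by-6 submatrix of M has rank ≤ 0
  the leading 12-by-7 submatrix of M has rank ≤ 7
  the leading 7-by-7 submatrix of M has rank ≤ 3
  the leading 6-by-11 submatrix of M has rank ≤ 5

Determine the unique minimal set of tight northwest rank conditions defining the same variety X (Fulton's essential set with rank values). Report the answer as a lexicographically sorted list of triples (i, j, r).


The tightest implied rank at each (i,j), from the 34 conditions:

  row 1: 0 | 0 | 0 | 0 | 0 | 0 | 0 | 0 | 0 | 0 | 0 | 1
  row 2: 0 | 0 | 1 | 1 | 1 | 1 | 1 | 1 | 1 | 1 | 1 | 2
  row 3: 0 | 0 | 1 | 1 | 1 | 1 | 1 | 1 | 2 | 2 | 2 | 3
  row 4: 0 | 0 | 1 | 1 | 1 | 1 | 1 | 2 | 3 | 3 | 3 | 4
  row 5: 0 | 0 | 1 | 1 | 1 | 1 | 2 | 3 | 4 | 4 | 4 | 5
  row 6: 0 | 0 | 1 | 1 | 1 | 1 | 2 | 3 | 4 | 5 | 5 | 6
  row 7: 1 | 1 | 2 | 2 | 2 | 2 | 3 | 4 | 5 | 6 | 6 | 7
  row 8: 1 | 1 | 2 | 2 | 2 | 3 | 4 | 5 | 6 | 7 | 7 | 8
  row 9: 1 | 1 | 2 | 3 | 3 | 4 | 5 | 6 | 7 | 8 | 8 | 9
  row 10: 1 | 2 | 3 | 4 | 4 | 5 | 6 | 7 | 8 | 9 | 9 | 10
  row 11: 1 | 2 | 3 | 4 | 4 | 5 | 6 | 7 | 8 | 9 | 10 | 11
  row 12: 1 | 2 | 3 | 4 | 5 | 6 | 7 | 8 | 9 | 10 | 11 | 12

giving w = (12, 3, 9, 8, 7, 10, 1, 6, 4, 2, 11, 5) via Δ²R.

Fulton essential set (8 of the 41 Rothe cells):

[(1, 11, 0), (3, 8, 1), (4, 7, 1), (6, 2, 0), (6, 6, 1), (8, 5, 2), (9, 2, 1), (11, 5, 4)]


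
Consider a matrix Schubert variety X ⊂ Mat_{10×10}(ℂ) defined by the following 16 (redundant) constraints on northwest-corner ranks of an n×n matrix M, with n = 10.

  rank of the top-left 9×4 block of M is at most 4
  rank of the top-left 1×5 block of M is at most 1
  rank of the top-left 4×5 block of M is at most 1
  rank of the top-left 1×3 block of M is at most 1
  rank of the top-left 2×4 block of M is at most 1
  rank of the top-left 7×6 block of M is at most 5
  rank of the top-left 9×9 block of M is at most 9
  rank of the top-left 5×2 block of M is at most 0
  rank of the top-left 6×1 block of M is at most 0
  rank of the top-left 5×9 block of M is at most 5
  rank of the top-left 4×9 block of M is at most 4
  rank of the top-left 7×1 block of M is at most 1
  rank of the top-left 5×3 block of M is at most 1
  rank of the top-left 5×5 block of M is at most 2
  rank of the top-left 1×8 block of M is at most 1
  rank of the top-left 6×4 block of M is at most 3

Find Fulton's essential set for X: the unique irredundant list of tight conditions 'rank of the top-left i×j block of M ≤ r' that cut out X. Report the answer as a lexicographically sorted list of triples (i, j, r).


Propagating the 16 rank bounds to every northwest block:

  i=1: 0 | 0 | 1 | 1 | 1 | 1 | 1 | 1 | 1 | 1
  i=2: 0 | 0 | 1 | 1 | 1 | 2 | 2 | 2 | 2 | 2
  i=3: 0 | 0 | 1 | 1 | 1 | 2 | 3 | 3 | 3 | 3
  i=4: 0 | 0 | 1 | 1 | 1 | 2 | 3 | 4 | 4 | 4
  i=5: 0 | 0 | 1 | 2 | 2 | 3 | 4 | 5 | 5 | 5
  i=6: 0 | 1 | 2 | 3 | 3 | 4 | 5 | 6 | 6 | 6
  i=7: 1 | 2 | 3 | 4 | 4 | 5 | 6 | 7 | 7 | 7
  i=8: 1 | 2 | 3 | 4 | 5 | 6 | 7 | 8 | 8 | 8
  i=9: 1 | 2 | 3 | 4 | 5 | 6 | 7 | 8 | 9 | 9
  i=10: 1 | 2 | 3 | 4 | 5 | 6 | 7 | 8 | 9 | 10

giving w = (3, 6, 7, 8, 4, 2, 1, 5, 9, 10) via Δ²R.

Rothe diagram D(w) (17 cells), 3 SE-corners (essential conditions):

[(4, 5, 1), (5, 2, 0), (6, 1, 0)]


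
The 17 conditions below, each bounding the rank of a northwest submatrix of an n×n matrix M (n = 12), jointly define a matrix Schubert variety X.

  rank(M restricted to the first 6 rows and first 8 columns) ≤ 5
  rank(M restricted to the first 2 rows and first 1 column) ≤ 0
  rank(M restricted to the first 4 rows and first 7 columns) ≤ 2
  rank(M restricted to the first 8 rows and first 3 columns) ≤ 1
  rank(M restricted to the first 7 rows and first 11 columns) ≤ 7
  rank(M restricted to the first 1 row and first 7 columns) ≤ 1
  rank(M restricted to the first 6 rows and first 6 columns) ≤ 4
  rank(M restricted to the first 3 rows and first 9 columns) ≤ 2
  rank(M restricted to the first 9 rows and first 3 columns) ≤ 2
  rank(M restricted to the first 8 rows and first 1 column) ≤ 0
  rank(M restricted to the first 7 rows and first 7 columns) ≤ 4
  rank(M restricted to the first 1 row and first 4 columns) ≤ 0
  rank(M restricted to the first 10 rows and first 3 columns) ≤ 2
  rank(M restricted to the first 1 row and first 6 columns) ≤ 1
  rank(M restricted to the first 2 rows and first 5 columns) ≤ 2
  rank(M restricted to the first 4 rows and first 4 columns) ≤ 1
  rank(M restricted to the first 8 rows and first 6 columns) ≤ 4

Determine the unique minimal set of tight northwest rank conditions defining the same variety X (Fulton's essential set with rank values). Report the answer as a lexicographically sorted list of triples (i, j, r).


Reconstructing r_w from the 17 given conditions:

  i=1: 0, 0, 0, 0, 1, 1, 1, 1, 1, 1, 1, 1
  i=2: 0, 1, 1, 1, 2, 2, 2, 2, 2, 2, 2, 2
  i=3: 0, 1, 1, 1, 2, 2, 2, 2, 2, 3, 3, 3
  i=4: 0, 1, 1, 1, 2, 2, 2, 3, 3, 4, 4, 4
  i=5: 0, 1, 1, 2, 3, 3, 3, 4, 4, 5, 5, 5
  i=6: 0, 1, 1, 2, 3, 4, 4, 5, 5, 6, 6, 6
  i=7: 0, 1, 1, 2, 3, 4, 4, 5, 6, 7, 7, 7
  i=8: 0, 1, 1, 2, 3, 4, 5, 6, 7, 8, 8, 8
  i=9: 1, 2, 2, 3, 4, 5, 6, 7, 8, 9, 9, 9
  i=10: 1, 2, 2, 3, 4, 5, 6, 7, 8, 9, 10, 10
  i=11: 1, 2, 3, 4, 5, 6, 7, 8, 9, 10, 11, 11
  i=12: 1, 2, 3, 4, 5, 6, 7, 8, 9, 10, 11, 12

the unique w with this rank table is (5, 2, 10, 8, 4, 6, 9, 7, 1, 11, 3, 12).

D(w) has 27 cells with 8 SE-corners; essential set:

[(1, 4, 0), (3, 9, 2), (4, 4, 1), (4, 7, 2), (7, 7, 4), (8, 1, 0), (8, 3, 1), (10, 3, 2)]


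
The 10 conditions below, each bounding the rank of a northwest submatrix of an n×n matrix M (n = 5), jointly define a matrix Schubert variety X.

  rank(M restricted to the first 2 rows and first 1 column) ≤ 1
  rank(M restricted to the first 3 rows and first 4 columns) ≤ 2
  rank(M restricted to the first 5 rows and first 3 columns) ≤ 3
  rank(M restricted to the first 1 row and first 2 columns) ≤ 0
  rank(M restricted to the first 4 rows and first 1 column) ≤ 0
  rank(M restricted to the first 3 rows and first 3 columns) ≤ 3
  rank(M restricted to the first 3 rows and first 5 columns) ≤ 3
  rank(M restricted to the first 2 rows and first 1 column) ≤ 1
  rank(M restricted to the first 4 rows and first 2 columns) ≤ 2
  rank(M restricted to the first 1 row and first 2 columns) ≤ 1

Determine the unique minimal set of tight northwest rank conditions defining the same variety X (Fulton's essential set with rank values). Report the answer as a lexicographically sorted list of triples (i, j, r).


The tightest implied rank at each (i,j), from the 10 conditions:

  R[1]: 0 | 0 | 1 | 1 | 1
  R[2]: 0 | 1 | 2 | 2 | 2
  R[3]: 0 | 1 | 2 | 2 | 3
  R[4]: 0 | 1 | 2 | 3 | 4
  R[5]: 1 | 2 | 3 | 4 | 5

reading off 1-entries of Δ²R: w = (3, 2, 5, 4, 1).

ℓ(w)=6; the 3 essential cells (i,j,r):

[(1, 2, 0), (3, 4, 2), (4, 1, 0)]


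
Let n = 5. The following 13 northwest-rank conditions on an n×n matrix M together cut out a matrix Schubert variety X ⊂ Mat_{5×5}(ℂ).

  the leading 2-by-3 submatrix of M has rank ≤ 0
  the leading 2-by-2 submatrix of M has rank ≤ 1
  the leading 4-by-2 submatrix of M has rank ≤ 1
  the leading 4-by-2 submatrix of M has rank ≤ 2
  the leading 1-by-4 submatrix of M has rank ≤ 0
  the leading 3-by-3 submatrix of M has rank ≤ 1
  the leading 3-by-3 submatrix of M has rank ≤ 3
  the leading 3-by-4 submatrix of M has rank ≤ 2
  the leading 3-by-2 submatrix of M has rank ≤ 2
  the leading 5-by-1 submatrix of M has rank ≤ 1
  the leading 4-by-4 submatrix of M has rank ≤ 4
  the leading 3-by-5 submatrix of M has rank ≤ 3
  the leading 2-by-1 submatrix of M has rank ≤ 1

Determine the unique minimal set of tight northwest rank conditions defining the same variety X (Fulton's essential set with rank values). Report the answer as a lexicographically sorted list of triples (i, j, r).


Propagating the 13 rank bounds to every northwest block:

  i=1: 0 0 0 0 1
  i=2: 0 0 0 1 2
  i=3: 1 1 1 2 3
  i=4: 1 1 2 3 4
  i=5: 1 2 3 4 5

giving w = (5, 4, 1, 3, 2) via Δ²R.

Fulton essential set (3 of the 8 Rothe cells):

[(1, 4, 0), (2, 3, 0), (4, 2, 1)]


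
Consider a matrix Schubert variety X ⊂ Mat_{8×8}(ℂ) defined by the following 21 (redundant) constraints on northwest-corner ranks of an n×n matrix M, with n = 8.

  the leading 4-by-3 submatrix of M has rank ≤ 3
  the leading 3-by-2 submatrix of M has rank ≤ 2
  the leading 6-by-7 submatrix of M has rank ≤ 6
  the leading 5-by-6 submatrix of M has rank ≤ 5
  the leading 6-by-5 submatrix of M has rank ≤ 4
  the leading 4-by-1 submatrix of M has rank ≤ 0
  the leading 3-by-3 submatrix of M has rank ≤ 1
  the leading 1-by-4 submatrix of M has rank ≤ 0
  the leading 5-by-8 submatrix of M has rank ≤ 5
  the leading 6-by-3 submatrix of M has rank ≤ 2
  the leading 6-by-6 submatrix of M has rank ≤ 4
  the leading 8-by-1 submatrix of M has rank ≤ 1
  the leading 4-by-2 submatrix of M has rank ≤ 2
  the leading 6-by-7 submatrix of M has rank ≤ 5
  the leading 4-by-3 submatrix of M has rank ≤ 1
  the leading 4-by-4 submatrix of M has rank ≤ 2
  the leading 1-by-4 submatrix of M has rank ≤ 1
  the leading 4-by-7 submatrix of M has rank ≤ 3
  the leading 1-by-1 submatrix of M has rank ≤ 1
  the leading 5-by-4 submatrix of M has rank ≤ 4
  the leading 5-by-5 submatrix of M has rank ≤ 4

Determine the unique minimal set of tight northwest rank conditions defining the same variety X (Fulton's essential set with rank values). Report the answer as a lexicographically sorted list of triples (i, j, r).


Propagating the 21 rank bounds to every northwest block:

  row 1: 0, 0, 0, 0, 1, 1, 1, 1
  row 2: 0, 1, 1, 1, 2, 2, 2, 2
  row 3: 0, 1, 1, 2, 3, 3, 3, 3
  row 4: 0, 1, 1, 2, 3, 3, 3, 4
  row 5: 1, 2, 2, 3, 4, 4, 4, 5
  row 6: 1, 2, 2, 3, 4, 4, 5, 6
  row 7: 1, 2, 3, 4, 5, 5, 6, 7
  row 8: 1, 2, 3, 4, 5, 6, 7, 8

second differences of R give the permutation w = (5, 2, 4, 8, 1, 7, 3, 6).

D(w) has 13 cells with 6 SE-corners; essential set:

[(1, 4, 0), (4, 1, 0), (4, 3, 1), (4, 7, 3), (6, 3, 2), (6, 6, 4)]


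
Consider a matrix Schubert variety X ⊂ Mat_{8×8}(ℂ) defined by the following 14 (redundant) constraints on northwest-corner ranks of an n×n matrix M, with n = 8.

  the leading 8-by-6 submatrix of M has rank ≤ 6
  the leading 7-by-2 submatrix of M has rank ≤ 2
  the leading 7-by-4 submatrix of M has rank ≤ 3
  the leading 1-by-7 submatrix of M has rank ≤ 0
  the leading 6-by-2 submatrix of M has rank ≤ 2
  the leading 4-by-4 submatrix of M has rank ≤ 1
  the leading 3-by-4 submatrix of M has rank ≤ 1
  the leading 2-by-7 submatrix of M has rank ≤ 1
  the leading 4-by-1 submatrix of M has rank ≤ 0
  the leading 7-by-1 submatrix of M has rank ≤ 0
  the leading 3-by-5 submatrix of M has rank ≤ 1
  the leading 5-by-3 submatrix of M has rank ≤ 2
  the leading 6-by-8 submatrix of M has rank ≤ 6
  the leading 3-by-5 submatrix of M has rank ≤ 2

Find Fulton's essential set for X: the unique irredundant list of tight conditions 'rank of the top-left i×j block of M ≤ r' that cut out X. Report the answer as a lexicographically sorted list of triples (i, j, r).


Computing R[i][j] = min implied NW-rank bound (n=8, 14 conditions):

  i=1: 0 0 0 0 0 0 0 1
  i=2: 0 1 1 1 1 1 1 2
  i=3: 0 1 1 1 1 2 2 3
  i=4: 0 1 1 1 2 3 3 4
  i=5: 0 1 2 2 3 4 4 5
  i=6: 0 1 2 3 4 5 5 6
  i=7: 0 1 2 3 4 5 6 7
  i=8: 1 2 3 4 5 6 7 8

giving w = (8, 2, 6, 5, 3, 4, 7, 1) via Δ²R.

Rothe diagram D(w) (18 cells), 4 SE-corners (essential conditions):

[(1, 7, 0), (3, 5, 1), (4, 4, 1), (7, 1, 0)]


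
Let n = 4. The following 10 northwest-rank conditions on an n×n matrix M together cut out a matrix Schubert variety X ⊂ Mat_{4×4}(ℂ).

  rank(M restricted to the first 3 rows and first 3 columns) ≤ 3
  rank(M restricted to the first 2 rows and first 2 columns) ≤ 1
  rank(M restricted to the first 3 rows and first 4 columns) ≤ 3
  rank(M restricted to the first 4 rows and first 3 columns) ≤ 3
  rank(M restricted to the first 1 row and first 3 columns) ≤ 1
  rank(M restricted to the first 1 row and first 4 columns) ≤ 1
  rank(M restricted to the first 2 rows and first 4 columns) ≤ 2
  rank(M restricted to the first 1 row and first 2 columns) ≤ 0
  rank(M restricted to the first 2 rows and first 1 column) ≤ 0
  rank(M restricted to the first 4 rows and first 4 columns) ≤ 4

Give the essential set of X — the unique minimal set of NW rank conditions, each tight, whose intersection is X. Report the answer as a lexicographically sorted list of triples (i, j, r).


Reconstructing r_w from the 10 given conditions:

  R[1]: 0 | 0 | 1 | 1
  R[2]: 0 | 1 | 2 | 2
  R[3]: 1 | 2 | 3 | 3
  R[4]: 1 | 2 | 3 | 4

giving w = (3, 2, 1, 4) via Δ²R.

|D(w)|=3, |Ess(w)|=2:

[(1, 2, 0), (2, 1, 0)]


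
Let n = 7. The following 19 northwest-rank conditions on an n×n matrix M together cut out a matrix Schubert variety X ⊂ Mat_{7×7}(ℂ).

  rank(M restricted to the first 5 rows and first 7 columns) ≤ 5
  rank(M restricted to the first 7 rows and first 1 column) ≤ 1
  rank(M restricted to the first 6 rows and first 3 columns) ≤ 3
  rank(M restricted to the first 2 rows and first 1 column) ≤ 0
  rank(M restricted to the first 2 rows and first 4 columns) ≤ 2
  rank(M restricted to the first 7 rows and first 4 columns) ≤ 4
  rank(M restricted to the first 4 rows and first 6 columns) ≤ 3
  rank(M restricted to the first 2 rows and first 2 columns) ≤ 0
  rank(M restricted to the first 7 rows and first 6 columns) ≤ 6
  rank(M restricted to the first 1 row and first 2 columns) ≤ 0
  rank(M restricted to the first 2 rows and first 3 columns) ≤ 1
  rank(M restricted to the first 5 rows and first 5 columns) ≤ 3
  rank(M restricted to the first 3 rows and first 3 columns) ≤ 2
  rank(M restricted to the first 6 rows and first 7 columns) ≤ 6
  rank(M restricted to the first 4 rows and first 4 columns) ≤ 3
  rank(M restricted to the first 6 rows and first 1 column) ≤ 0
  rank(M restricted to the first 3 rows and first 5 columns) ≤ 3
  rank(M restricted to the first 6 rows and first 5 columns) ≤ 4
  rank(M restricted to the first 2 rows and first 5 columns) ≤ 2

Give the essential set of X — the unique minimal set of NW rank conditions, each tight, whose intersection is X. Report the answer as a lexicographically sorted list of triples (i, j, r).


Rank table r_w(7×7) implied by the 19 constraints:

  R[1]: 0 | 0 | 1 | 1 | 1 | 1 | 1
  R[2]: 0 | 0 | 1 | 2 | 2 | 2 | 2
  R[3]: 0 | 1 | 2 | 3 | 3 | 3 | 3
  R[4]: 0 | 1 | 2 | 3 | 3 | 3 | 4
  R[5]: 0 | 1 | 2 | 3 | 3 | 4 | 5
  R[6]: 0 | 1 | 2 | 3 | 4 | 5 | 6
  R[7]: 1 | 2 | 3 | 4 | 5 | 6 | 7

the unique w with this rank table is (3, 4, 2, 7, 6, 5, 1).

|D(w)|=11, |Ess(w)|=4:

[(2, 2, 0), (4, 6, 3), (5, 5, 3), (6, 1, 0)]


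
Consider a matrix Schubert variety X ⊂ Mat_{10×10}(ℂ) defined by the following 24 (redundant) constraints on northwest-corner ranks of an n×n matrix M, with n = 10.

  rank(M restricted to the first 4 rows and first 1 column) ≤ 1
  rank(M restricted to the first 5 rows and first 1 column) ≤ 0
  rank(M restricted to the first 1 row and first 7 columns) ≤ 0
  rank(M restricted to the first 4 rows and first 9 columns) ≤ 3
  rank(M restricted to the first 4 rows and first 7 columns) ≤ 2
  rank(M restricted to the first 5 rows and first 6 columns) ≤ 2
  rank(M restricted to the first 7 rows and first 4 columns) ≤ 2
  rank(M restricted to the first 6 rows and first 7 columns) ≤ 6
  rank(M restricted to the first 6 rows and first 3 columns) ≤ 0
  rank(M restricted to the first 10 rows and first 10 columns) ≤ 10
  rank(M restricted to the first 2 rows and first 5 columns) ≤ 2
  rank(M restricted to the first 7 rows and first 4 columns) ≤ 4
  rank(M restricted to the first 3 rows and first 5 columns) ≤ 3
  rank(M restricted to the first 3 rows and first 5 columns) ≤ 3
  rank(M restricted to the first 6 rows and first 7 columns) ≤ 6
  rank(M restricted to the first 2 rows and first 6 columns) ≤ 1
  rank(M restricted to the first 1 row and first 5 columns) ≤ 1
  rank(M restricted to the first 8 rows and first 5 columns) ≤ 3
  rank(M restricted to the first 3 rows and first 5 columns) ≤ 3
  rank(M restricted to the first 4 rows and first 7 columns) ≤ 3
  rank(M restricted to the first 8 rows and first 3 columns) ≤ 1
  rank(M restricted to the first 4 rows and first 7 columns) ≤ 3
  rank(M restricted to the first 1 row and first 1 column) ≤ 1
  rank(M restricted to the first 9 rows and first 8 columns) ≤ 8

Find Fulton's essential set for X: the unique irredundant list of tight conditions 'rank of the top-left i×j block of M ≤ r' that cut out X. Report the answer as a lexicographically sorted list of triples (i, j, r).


Recovering R(i,j) via the rank-extension bound from the 24 conditions:

  row 1: 0 | 0 | 0 | 0 | 0 | 0 | 0 | 1 | 1 | 1
  row 2: 0 | 0 | 0 | 1 | 1 | 1 | 1 | 2 | 2 | 2
  row 3: 0 | 0 | 0 | 1 | 2 | 2 | 2 | 3 | 3 | 3
  row 4: 0 | 0 | 0 | 1 | 2 | 2 | 2 | 3 | 3 | 4
  row 5: 0 | 0 | 0 | 1 | 2 | 2 | 3 | 4 | 4 | 5
  row 6: 0 | 0 | 0 | 1 | 2 | 3 | 4 | 5 | 5 | 6
  row 7: 1 | 1 | 1 | 2 | 3 | 4 | 5 | 6 | 6 | 7
  row 8: 1 | 1 | 1 | 2 | 3 | 4 | 5 | 6 | 7 | 8
  row 9: 1 | 2 | 2 | 3 | 4 | 5 | 6 | 7 | 8 | 9
  row 10: 1 | 2 | 3 | 4 | 5 | 6 | 7 | 8 | 9 | 10

so w = (8, 4, 5, 10, 7, 6, 1, 9, 2, 3).

ℓ(w)=28; the 6 essential cells (i,j,r):

[(1, 7, 0), (4, 7, 2), (4, 9, 3), (5, 6, 2), (6, 3, 0), (8, 3, 1)]


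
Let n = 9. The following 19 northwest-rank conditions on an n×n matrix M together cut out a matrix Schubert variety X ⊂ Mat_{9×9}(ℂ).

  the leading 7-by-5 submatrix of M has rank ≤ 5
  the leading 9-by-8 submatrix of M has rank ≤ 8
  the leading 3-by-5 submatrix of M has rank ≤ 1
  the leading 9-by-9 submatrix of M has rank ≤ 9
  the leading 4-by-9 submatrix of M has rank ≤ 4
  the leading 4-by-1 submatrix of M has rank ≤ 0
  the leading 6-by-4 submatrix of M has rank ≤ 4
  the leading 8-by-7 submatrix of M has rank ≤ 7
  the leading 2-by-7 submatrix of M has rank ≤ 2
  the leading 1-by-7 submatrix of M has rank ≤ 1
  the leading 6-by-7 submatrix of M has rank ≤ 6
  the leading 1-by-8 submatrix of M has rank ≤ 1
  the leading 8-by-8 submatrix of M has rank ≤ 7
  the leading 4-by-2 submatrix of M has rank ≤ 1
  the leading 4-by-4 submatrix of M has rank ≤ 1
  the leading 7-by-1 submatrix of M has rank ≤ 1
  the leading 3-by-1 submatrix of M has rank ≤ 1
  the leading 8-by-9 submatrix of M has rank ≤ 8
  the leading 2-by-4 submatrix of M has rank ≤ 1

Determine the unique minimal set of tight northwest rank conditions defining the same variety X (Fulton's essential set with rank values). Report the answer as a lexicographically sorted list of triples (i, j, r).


Rank table r_w(9×9) implied by the 19 constraints:

  R[1]: 0  1  1  1  1  1  1  1  1
  R[2]: 0  1  1  1  1  2  2  2  2
  R[3]: 0  1  1  1  1  2  3  3  3
  R[4]: 0  1  1  1  2  3  4  4  4
  R[5]: 1  2  2  2  3  4  5  5  5
  R[6]: 1  2  3  3  4  5  6  6  6
  R[7]: 1  2  3  4  5  6  7  7  7
  R[8]: 1  2  3  4  5  6  7  7  8
  R[9]: 1  2  3  4  5  6  7  8  9

giving w = (2, 6, 7, 5, 1, 3, 4, 9, 8) via Δ²R.

ℓ(w)=13; the 4 essential cells (i,j,r):

[(3, 5, 1), (4, 1, 0), (4, 4, 1), (8, 8, 7)]


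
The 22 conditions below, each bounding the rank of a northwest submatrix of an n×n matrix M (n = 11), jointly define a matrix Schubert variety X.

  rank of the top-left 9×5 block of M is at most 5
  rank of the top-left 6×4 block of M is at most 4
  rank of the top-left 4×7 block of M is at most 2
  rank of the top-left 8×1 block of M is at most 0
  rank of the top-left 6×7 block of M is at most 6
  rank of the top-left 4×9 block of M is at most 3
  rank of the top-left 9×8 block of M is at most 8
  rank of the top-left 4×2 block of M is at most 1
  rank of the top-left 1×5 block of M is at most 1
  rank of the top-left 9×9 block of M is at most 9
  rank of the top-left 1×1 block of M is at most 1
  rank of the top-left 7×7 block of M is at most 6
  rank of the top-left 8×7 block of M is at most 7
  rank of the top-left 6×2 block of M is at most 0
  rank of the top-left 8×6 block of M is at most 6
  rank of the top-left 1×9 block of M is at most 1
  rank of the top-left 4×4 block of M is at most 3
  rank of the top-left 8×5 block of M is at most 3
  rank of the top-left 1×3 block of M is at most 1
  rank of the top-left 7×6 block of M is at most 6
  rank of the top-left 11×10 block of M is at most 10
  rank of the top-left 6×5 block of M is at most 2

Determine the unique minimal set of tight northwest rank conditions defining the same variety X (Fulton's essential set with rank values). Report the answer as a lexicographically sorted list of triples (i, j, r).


Rank table r_w(11×11) implied by the 22 constraints:

  row 1: 0 | 0 | 1 | 1 | 1 | 1 | 1 | 1 | 1 | 1 | 1
  row 2: 0 | 0 | 1 | 2 | 2 | 2 | 2 | 2 | 2 | 2 | 2
  row 3: 0 | 0 | 1 | 2 | 2 | 2 | 2 | 3 | 3 | 3 | 3
  row 4: 0 | 0 | 1 | 2 | 2 | 2 | 2 | 3 | 3 | 4 | 4
  row 5: 0 | 0 | 1 | 2 | 2 | 3 | 3 | 4 | 4 | 5 | 5
  row 6: 0 | 0 | 1 | 2 | 2 | 3 | 4 | 5 | 5 | 6 | 6
  row 7: 0 | 1 | 2 | 3 | 3 | 4 | 5 | 6 | 6 | 7 | 7
  row 8: 0 | 1 | 2 | 3 | 3 | 4 | 5 | 6 | 7 | 8 | 8
  row 9: 1 | 2 | 3 | 4 | 4 | 5 | 6 | 7 | 8 | 9 | 9
  row 10: 1 | 2 | 3 | 4 | 5 | 6 | 7 | 8 | 9 | 10 | 10
  row 11: 1 | 2 | 3 | 4 | 5 | 6 | 7 | 8 | 9 | 10 | 11

reading off 1-entries of Δ²R: w = (3, 4, 8, 10, 6, 7, 2, 9, 1, 5, 11).

D(w) has 24 cells with 6 SE-corners; essential set:

[(4, 7, 2), (4, 9, 3), (6, 2, 0), (6, 5, 2), (8, 1, 0), (8, 5, 3)]


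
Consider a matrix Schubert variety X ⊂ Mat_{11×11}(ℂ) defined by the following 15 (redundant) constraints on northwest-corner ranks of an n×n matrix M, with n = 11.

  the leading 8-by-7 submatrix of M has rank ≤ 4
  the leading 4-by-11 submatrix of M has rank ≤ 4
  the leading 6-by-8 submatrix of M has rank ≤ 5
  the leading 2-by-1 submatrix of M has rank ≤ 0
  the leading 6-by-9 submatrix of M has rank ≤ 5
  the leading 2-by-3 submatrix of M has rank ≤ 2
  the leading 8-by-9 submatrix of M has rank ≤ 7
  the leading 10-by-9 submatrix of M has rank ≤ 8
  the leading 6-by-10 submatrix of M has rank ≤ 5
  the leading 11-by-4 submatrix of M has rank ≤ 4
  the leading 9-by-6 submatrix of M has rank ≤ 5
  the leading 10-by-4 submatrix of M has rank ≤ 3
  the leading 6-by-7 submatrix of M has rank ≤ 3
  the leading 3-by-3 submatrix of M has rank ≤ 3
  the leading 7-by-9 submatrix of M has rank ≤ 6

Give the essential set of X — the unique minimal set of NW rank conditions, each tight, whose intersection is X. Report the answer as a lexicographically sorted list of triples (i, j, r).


Reconstructing r_w from the 15 given conditions:

  R[1]: 0 | 1 | 1 | 1 | 1 | 1 | 1 | 1 | 1 | 1 | 1
  R[2]: 0 | 1 | 2 | 2 | 2 | 2 | 2 | 2 | 2 | 2 | 2
  R[3]: 1 | 2 | 3 | 3 | 3 | 3 | 3 | 3 | 3 | 3 | 3
  R[4]: 1 | 2 | 3 | 3 | 3 | 3 | 3 | 4 | 4 | 4 | 4
  R[5]: 1 | 2 | 3 | 3 | 3 | 3 | 3 | 4 | 5 | 5 | 5
  R[6]: 1 | 2 | 3 | 3 | 3 | 3 | 3 | 4 | 5 | 5 | 6
  R[7]: 1 | 2 | 3 | 3 | 4 | 4 | 4 | 5 | 6 | 6 | 7
  R[8]: 1 | 2 | 3 | 3 | 4 | 4 | 4 | 5 | 6 | 7 | 8
  R[9]: 1 | 2 | 3 | 3 | 4 | 5 | 5 | 6 | 7 | 8 | 9
  R[10]: 1 | 2 | 3 | 3 | 4 | 5 | 6 | 7 | 8 | 9 | 10
  R[11]: 1 | 2 | 3 | 4 | 5 | 6 | 7 | 8 | 9 | 10 | 11

giving w = (2, 3, 1, 8, 9, 11, 5, 10, 6, 7, 4) via Δ²R.

|D(w)|=21, |Ess(w)|=5:

[(2, 1, 0), (6, 7, 3), (6, 10, 5), (8, 7, 4), (10, 4, 3)]


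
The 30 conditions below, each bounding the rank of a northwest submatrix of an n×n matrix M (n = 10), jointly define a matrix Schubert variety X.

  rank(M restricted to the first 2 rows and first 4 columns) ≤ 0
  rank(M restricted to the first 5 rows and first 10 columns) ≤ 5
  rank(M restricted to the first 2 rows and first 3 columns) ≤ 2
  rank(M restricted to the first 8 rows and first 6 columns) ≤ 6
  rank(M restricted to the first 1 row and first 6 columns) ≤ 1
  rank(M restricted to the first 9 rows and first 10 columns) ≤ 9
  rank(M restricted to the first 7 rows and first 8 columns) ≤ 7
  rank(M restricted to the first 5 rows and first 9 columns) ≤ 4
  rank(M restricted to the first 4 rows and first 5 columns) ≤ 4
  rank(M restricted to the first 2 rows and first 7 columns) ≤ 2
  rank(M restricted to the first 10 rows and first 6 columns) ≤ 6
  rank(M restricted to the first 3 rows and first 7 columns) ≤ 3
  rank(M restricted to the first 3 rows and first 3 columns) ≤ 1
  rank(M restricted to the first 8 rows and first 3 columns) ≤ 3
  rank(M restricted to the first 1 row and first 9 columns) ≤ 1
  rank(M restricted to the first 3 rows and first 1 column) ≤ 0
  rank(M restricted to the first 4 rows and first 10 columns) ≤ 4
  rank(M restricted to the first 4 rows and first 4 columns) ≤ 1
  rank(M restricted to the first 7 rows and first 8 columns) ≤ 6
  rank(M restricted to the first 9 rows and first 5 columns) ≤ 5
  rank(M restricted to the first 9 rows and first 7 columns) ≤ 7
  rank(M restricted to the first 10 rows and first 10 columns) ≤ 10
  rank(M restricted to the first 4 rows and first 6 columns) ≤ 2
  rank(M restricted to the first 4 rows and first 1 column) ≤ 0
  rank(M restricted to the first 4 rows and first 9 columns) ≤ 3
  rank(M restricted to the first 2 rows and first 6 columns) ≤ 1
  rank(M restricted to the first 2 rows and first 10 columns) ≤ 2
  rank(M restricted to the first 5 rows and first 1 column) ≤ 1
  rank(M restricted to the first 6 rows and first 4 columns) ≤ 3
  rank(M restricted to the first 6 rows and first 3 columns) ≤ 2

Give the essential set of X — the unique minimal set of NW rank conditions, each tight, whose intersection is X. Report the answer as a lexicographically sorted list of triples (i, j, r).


Propagating the 30 rank bounds to every northwest block:

  i=1: 0, 0, 0, 0, 1, 1, 1, 1, 1, 1
  i=2: 0, 0, 0, 0, 1, 1, 2, 2, 2, 2
  i=3: 0, 1, 1, 1, 2, 2, 3, 3, 3, 3
  i=4: 0, 1, 1, 1, 2, 2, 3, 3, 3, 4
  i=5: 1, 2, 2, 2, 3, 3, 4, 4, 4, 5
  i=6: 1, 2, 2, 3, 4, 4, 5, 5, 5, 6
  i=7: 1, 2, 3, 4, 5, 5, 6, 6, 6, 7
  i=8: 1, 2, 3, 4, 5, 6, 7, 7, 7, 8
  i=9: 1, 2, 3, 4, 5, 6, 7, 8, 8, 9
  i=10: 1, 2, 3, 4, 5, 6, 7, 8, 9, 10

the unique w with this rank table is (5, 7, 2, 10, 1, 4, 3, 6, 8, 9).

|D(w)|=17, |Ess(w)|=7:

[(2, 4, 0), (2, 6, 1), (4, 1, 0), (4, 4, 1), (4, 6, 2), (4, 9, 3), (6, 3, 2)]
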